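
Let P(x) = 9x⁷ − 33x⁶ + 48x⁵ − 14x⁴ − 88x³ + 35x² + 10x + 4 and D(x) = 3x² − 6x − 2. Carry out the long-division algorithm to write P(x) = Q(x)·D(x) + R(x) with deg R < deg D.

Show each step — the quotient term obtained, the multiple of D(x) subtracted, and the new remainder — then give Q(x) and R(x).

Q(x) = 3x⁵ − 5x⁴ + 8x³ + 8x² − 8x + 1; R(x) = 6

Step 1: lead(9x⁷ − 33x⁶ + 48x⁵ − 14x⁴ − 88x³ + 35x² + 10x + 4) ÷ lead(D) = 9x⁷ ÷ 3x² = 3x⁵. Subtract (3x⁵)·D = 9x⁷ − 18x⁶ − 6x⁵. Remainder: −15x⁶ + 54x⁵ − 14x⁴ − 88x³ + 35x² + 10x + 4.
Step 2: lead(−15x⁶ + 54x⁵ − 14x⁴ − 88x³ + 35x² + 10x + 4) ÷ lead(D) = −15x⁶ ÷ 3x² = −5x⁴. Subtract (−5x⁴)·D = −15x⁶ + 30x⁵ + 10x⁴. Remainder: 24x⁵ − 24x⁴ − 88x³ + 35x² + 10x + 4.
Step 3: lead(24x⁵ − 24x⁴ − 88x³ + 35x² + 10x + 4) ÷ lead(D) = 24x⁵ ÷ 3x² = 8x³. Subtract (8x³)·D = 24x⁵ − 48x⁴ − 16x³. Remainder: 24x⁴ − 72x³ + 35x² + 10x + 4.
Step 4: lead(24x⁴ − 72x³ + 35x² + 10x + 4) ÷ lead(D) = 24x⁴ ÷ 3x² = 8x². Subtract (8x²)·D = 24x⁴ − 48x³ − 16x². Remainder: −24x³ + 51x² + 10x + 4.
Step 5: lead(−24x³ + 51x² + 10x + 4) ÷ lead(D) = −24x³ ÷ 3x² = −8x. Subtract (−8x)·D = −24x³ + 48x² + 16x. Remainder: 3x² − 6x + 4.
Step 6: lead(3x² − 6x + 4) ÷ lead(D) = 3x² ÷ 3x² = 1. Subtract (1)·D = 3x² − 6x − 2. Remainder: 6.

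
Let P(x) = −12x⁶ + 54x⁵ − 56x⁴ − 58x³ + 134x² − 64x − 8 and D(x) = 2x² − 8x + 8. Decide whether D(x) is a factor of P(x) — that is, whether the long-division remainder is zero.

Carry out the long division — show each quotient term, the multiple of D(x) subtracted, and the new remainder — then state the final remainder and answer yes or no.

R(x) = 0, so D(x) is a factor of P(x). yes

Step 1: lead(−12x⁶ + 54x⁵ − 56x⁴ − 58x³ + 134x² − 64x − 8) ÷ lead(D) = −12x⁶ ÷ 2x² = −6x⁴. Subtract (−6x⁴)·D = −12x⁶ + 48x⁵ − 48x⁴. Remainder: 6x⁵ − 8x⁴ − 58x³ + 134x² − 64x − 8.
Step 2: lead(6x⁵ − 8x⁴ − 58x³ + 134x² − 64x − 8) ÷ lead(D) = 6x⁵ ÷ 2x² = 3x³. Subtract (3x³)·D = 6x⁵ − 24x⁴ + 24x³. Remainder: 16x⁴ − 82x³ + 134x² − 64x − 8.
Step 3: lead(16x⁴ − 82x³ + 134x² − 64x − 8) ÷ lead(D) = 16x⁴ ÷ 2x² = 8x². Subtract (8x²)·D = 16x⁴ − 64x³ + 64x². Remainder: −18x³ + 70x² − 64x − 8.
Step 4: lead(−18x³ + 70x² − 64x − 8) ÷ lead(D) = −18x³ ÷ 2x² = −9x. Subtract (−9x)·D = −18x³ + 72x² − 72x. Remainder: −2x² + 8x − 8.
Step 5: lead(−2x² + 8x − 8) ÷ lead(D) = −2x² ÷ 2x² = −1. Subtract (−1)·D = −2x² + 8x − 8. Remainder: 0.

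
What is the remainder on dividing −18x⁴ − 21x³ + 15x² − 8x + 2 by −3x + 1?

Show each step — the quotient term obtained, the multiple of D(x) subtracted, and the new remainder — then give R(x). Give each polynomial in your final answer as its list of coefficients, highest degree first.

R = [0]

Step 1: lead(−18x⁴ − 21x³ + 15x² − 8x + 2) ÷ lead(D) = −18x⁴ ÷ −3x = 6x³. Subtract (6x³)·D = −18x⁴ + 6x³. Remainder: −27x³ + 15x² − 8x + 2.
Step 2: lead(−27x³ + 15x² − 8x + 2) ÷ lead(D) = −27x³ ÷ −3x = 9x². Subtract (9x²)·D = −27x³ + 9x². Remainder: 6x² − 8x + 2.
Step 3: lead(6x² − 8x + 2) ÷ lead(D) = 6x² ÷ −3x = −2x. Subtract (−2x)·D = 6x² − 2x. Remainder: −6x + 2.
Step 4: lead(−6x + 2) ÷ lead(D) = −6x ÷ −3x = 2. Subtract (2)·D = −6x + 2. Remainder: 0.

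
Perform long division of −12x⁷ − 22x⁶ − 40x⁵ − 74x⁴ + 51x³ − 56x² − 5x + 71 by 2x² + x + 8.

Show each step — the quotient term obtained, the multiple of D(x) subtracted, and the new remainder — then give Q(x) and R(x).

Q(x) = −6x⁵ − 8x⁴ + 8x³ − 9x² − 2x + 9; R(x) = 2x − 1

Step 1: lead(−12x⁷ − 22x⁶ − 40x⁵ − 74x⁴ + 51x³ − 56x² − 5x + 71) ÷ lead(D) = −12x⁷ ÷ 2x² = −6x⁵. Subtract (−6x⁵)·D = −12x⁷ − 6x⁶ − 48x⁵. Remainder: −16x⁶ + 8x⁵ − 74x⁴ + 51x³ − 56x² − 5x + 71.
Step 2: lead(−16x⁶ + 8x⁵ − 74x⁴ + 51x³ − 56x² − 5x + 71) ÷ lead(D) = −16x⁶ ÷ 2x² = −8x⁴. Subtract (−8x⁴)·D = −16x⁶ − 8x⁵ − 64x⁴. Remainder: 16x⁵ − 10x⁴ + 51x³ − 56x² − 5x + 71.
Step 3: lead(16x⁵ − 10x⁴ + 51x³ − 56x² − 5x + 71) ÷ lead(D) = 16x⁵ ÷ 2x² = 8x³. Subtract (8x³)·D = 16x⁵ + 8x⁴ + 64x³. Remainder: −18x⁴ − 13x³ − 56x² − 5x + 71.
Step 4: lead(−18x⁴ − 13x³ − 56x² − 5x + 71) ÷ lead(D) = −18x⁴ ÷ 2x² = −9x². Subtract (−9x²)·D = −18x⁴ − 9x³ − 72x². Remainder: −4x³ + 16x² − 5x + 71.
Step 5: lead(−4x³ + 16x² − 5x + 71) ÷ lead(D) = −4x³ ÷ 2x² = −2x. Subtract (−2x)·D = −4x³ − 2x² − 16x. Remainder: 18x² + 11x + 71.
Step 6: lead(18x² + 11x + 71) ÷ lead(D) = 18x² ÷ 2x² = 9. Subtract (9)·D = 18x² + 9x + 72. Remainder: 2x − 1.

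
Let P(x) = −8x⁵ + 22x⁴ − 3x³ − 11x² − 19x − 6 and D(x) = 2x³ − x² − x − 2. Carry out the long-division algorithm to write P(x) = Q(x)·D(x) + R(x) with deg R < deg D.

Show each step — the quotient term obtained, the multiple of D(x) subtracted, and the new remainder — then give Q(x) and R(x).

Step 1: lead(−8x⁵ + 22x⁴ − 3x³ − 11x² − 19x − 6) ÷ lead(D) = −8x⁵ ÷ 2x³ = −4x². Subtract (−4x²)·D = −8x⁵ + 4x⁴ + 4x³ + 8x². Remainder: 18x⁴ − 7x³ − 19x² − 19x − 6.
Step 2: lead(18x⁴ − 7x³ − 19x² − 19x − 6) ÷ lead(D) = 18x⁴ ÷ 2x³ = 9x. Subtract (9x)·D = 18x⁴ − 9x³ − 9x² − 18x. Remainder: 2x³ − 10x² − x − 6.
Step 3: lead(2x³ − 10x² − x − 6) ÷ lead(D) = 2x³ ÷ 2x³ = 1. Subtract (1)·D = 2x³ − x² − x − 2. Remainder: −9x² − 4.

Q(x) = −4x² + 9x + 1; R(x) = −9x² − 4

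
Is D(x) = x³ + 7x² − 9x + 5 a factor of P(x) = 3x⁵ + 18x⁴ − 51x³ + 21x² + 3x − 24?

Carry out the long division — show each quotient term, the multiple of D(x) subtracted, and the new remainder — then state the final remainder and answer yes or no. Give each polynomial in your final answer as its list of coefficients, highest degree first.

Step 1: lead(3x⁵ + 18x⁴ − 51x³ + 21x² + 3x − 24) ÷ lead(D) = 3x⁵ ÷ x³ = 3x². Subtract (3x²)·D = 3x⁵ + 21x⁴ − 27x³ + 15x². Remainder: −3x⁴ − 24x³ + 6x² + 3x − 24.
Step 2: lead(−3x⁴ − 24x³ + 6x² + 3x − 24) ÷ lead(D) = −3x⁴ ÷ x³ = −3x. Subtract (−3x)·D = −3x⁴ − 21x³ + 27x² − 15x. Remainder: −3x³ − 21x² + 18x − 24.
Step 3: lead(−3x³ − 21x² + 18x − 24) ÷ lead(D) = −3x³ ÷ x³ = −3. Subtract (−3)·D = −3x³ − 21x² + 27x − 15. Remainder: −9x − 9.

R = [-9, -9], so D(x) is not a factor of P(x). no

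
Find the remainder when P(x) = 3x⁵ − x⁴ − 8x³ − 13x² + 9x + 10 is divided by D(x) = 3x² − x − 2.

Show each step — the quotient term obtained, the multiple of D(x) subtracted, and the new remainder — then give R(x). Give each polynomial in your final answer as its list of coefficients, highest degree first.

R = [0]

Step 1: lead(3x⁵ − x⁴ − 8x³ − 13x² + 9x + 10) ÷ lead(D) = 3x⁵ ÷ 3x² = x³. Subtract (x³)·D = 3x⁵ − x⁴ − 2x³. Remainder: −6x³ − 13x² + 9x + 10.
Step 2: lead(−6x³ − 13x² + 9x + 10) ÷ lead(D) = −6x³ ÷ 3x² = −2x. Subtract (−2x)·D = −6x³ + 2x² + 4x. Remainder: −15x² + 5x + 10.
Step 3: lead(−15x² + 5x + 10) ÷ lead(D) = −15x² ÷ 3x² = −5. Subtract (−5)·D = −15x² + 5x + 10. Remainder: 0.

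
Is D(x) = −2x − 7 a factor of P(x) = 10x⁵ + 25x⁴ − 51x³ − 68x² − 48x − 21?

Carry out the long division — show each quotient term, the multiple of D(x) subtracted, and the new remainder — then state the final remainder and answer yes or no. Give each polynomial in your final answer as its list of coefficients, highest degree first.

R = [0], so D(x) is a factor of P(x). yes

Step 1: lead(10x⁵ + 25x⁴ − 51x³ − 68x² − 48x − 21) ÷ lead(D) = 10x⁵ ÷ −2x = −5x⁴. Subtract (−5x⁴)·D = 10x⁵ + 35x⁴. Remainder: −10x⁴ − 51x³ − 68x² − 48x − 21.
Step 2: lead(−10x⁴ − 51x³ − 68x² − 48x − 21) ÷ lead(D) = −10x⁴ ÷ −2x = 5x³. Subtract (5x³)·D = −10x⁴ − 35x³. Remainder: −16x³ − 68x² − 48x − 21.
Step 3: lead(−16x³ − 68x² − 48x − 21) ÷ lead(D) = −16x³ ÷ −2x = 8x². Subtract (8x²)·D = −16x³ − 56x². Remainder: −12x² − 48x − 21.
Step 4: lead(−12x² − 48x − 21) ÷ lead(D) = −12x² ÷ −2x = 6x. Subtract (6x)·D = −12x² − 42x. Remainder: −6x − 21.
Step 5: lead(−6x − 21) ÷ lead(D) = −6x ÷ −2x = 3. Subtract (3)·D = −6x − 21. Remainder: 0.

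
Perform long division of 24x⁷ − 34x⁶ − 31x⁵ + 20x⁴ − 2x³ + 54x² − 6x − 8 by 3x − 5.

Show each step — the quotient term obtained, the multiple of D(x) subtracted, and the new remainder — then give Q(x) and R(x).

Q(x) = 8x⁶ + 2x⁵ − 7x⁴ − 5x³ − 9x² + 3x + 3; R(x) = 7

Step 1: lead(24x⁷ − 34x⁶ − 31x⁵ + 20x⁴ − 2x³ + 54x² − 6x − 8) ÷ lead(D) = 24x⁷ ÷ 3x = 8x⁶. Subtract (8x⁶)·D = 24x⁷ − 40x⁶. Remainder: 6x⁶ − 31x⁵ + 20x⁴ − 2x³ + 54x² − 6x − 8.
Step 2: lead(6x⁶ − 31x⁵ + 20x⁴ − 2x³ + 54x² − 6x − 8) ÷ lead(D) = 6x⁶ ÷ 3x = 2x⁵. Subtract (2x⁵)·D = 6x⁶ − 10x⁵. Remainder: −21x⁵ + 20x⁴ − 2x³ + 54x² − 6x − 8.
Step 3: lead(−21x⁵ + 20x⁴ − 2x³ + 54x² − 6x − 8) ÷ lead(D) = −21x⁵ ÷ 3x = −7x⁴. Subtract (−7x⁴)·D = −21x⁵ + 35x⁴. Remainder: −15x⁴ − 2x³ + 54x² − 6x − 8.
Step 4: lead(−15x⁴ − 2x³ + 54x² − 6x − 8) ÷ lead(D) = −15x⁴ ÷ 3x = −5x³. Subtract (−5x³)·D = −15x⁴ + 25x³. Remainder: −27x³ + 54x² − 6x − 8.
Step 5: lead(−27x³ + 54x² − 6x − 8) ÷ lead(D) = −27x³ ÷ 3x = −9x². Subtract (−9x²)·D = −27x³ + 45x². Remainder: 9x² − 6x − 8.
Step 6: lead(9x² − 6x − 8) ÷ lead(D) = 9x² ÷ 3x = 3x. Subtract (3x)·D = 9x² − 15x. Remainder: 9x − 8.
Step 7: lead(9x − 8) ÷ lead(D) = 9x ÷ 3x = 3. Subtract (3)·D = 9x − 15. Remainder: 7.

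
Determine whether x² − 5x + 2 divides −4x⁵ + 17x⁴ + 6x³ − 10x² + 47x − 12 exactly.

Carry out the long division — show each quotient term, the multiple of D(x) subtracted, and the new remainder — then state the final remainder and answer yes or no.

R(x) = 4x + 6, so D(x) is not a factor of P(x). no

Step 1: lead(−4x⁵ + 17x⁴ + 6x³ − 10x² + 47x − 12) ÷ lead(D) = −4x⁵ ÷ x² = −4x³. Subtract (−4x³)·D = −4x⁵ + 20x⁴ − 8x³. Remainder: −3x⁴ + 14x³ − 10x² + 47x − 12.
Step 2: lead(−3x⁴ + 14x³ − 10x² + 47x − 12) ÷ lead(D) = −3x⁴ ÷ x² = −3x². Subtract (−3x²)·D = −3x⁴ + 15x³ − 6x². Remainder: −x³ − 4x² + 47x − 12.
Step 3: lead(−x³ − 4x² + 47x − 12) ÷ lead(D) = −x³ ÷ x² = −x. Subtract (−x)·D = −x³ + 5x² − 2x. Remainder: −9x² + 49x − 12.
Step 4: lead(−9x² + 49x − 12) ÷ lead(D) = −9x² ÷ x² = −9. Subtract (−9)·D = −9x² + 45x − 18. Remainder: 4x + 6.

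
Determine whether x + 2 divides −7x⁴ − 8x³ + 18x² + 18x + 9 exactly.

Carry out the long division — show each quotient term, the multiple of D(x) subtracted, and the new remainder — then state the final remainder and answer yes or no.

R(x) = −3, so D(x) is not a factor of P(x). no

Step 1: lead(−7x⁴ − 8x³ + 18x² + 18x + 9) ÷ lead(D) = −7x⁴ ÷ x = −7x³. Subtract (−7x³)·D = −7x⁴ − 14x³. Remainder: 6x³ + 18x² + 18x + 9.
Step 2: lead(6x³ + 18x² + 18x + 9) ÷ lead(D) = 6x³ ÷ x = 6x². Subtract (6x²)·D = 6x³ + 12x². Remainder: 6x² + 18x + 9.
Step 3: lead(6x² + 18x + 9) ÷ lead(D) = 6x² ÷ x = 6x. Subtract (6x)·D = 6x² + 12x. Remainder: 6x + 9.
Step 4: lead(6x + 9) ÷ lead(D) = 6x ÷ x = 6. Subtract (6)·D = 6x + 12. Remainder: −3.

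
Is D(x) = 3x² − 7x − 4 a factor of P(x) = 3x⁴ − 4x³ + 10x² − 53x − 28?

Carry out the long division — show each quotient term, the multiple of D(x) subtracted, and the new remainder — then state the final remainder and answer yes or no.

Step 1: lead(3x⁴ − 4x³ + 10x² − 53x − 28) ÷ lead(D) = 3x⁴ ÷ 3x² = x². Subtract (x²)·D = 3x⁴ − 7x³ − 4x². Remainder: 3x³ + 14x² − 53x − 28.
Step 2: lead(3x³ + 14x² − 53x − 28) ÷ lead(D) = 3x³ ÷ 3x² = x. Subtract (x)·D = 3x³ − 7x² − 4x. Remainder: 21x² − 49x − 28.
Step 3: lead(21x² − 49x − 28) ÷ lead(D) = 21x² ÷ 3x² = 7. Subtract (7)·D = 21x² − 49x − 28. Remainder: 0.

R(x) = 0, so D(x) is a factor of P(x). yes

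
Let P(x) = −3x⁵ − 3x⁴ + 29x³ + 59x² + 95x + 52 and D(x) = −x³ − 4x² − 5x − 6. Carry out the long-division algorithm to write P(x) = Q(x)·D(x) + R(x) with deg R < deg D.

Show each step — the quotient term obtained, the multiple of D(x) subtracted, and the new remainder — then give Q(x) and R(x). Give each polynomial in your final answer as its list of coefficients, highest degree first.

Q = [3, -9, -8]; R = [1, 4]

Step 1: lead(−3x⁵ − 3x⁴ + 29x³ + 59x² + 95x + 52) ÷ lead(D) = −3x⁵ ÷ −x³ = 3x². Subtract (3x²)·D = −3x⁵ − 12x⁴ − 15x³ − 18x². Remainder: 9x⁴ + 44x³ + 77x² + 95x + 52.
Step 2: lead(9x⁴ + 44x³ + 77x² + 95x + 52) ÷ lead(D) = 9x⁴ ÷ −x³ = −9x. Subtract (−9x)·D = 9x⁴ + 36x³ + 45x² + 54x. Remainder: 8x³ + 32x² + 41x + 52.
Step 3: lead(8x³ + 32x² + 41x + 52) ÷ lead(D) = 8x³ ÷ −x³ = −8. Subtract (−8)·D = 8x³ + 32x² + 40x + 48. Remainder: x + 4.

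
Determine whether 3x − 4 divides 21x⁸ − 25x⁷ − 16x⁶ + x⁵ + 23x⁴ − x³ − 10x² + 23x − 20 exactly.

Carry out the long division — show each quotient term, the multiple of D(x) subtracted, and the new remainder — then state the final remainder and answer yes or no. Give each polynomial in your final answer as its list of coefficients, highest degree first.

Step 1: lead(21x⁸ − 25x⁷ − 16x⁶ + x⁵ + 23x⁴ − x³ − 10x² + 23x − 20) ÷ lead(D) = 21x⁸ ÷ 3x = 7x⁷. Subtract (7x⁷)·D = 21x⁸ − 28x⁷. Remainder: 3x⁷ − 16x⁶ + x⁵ + 23x⁴ − x³ − 10x² + 23x − 20.
Step 2: lead(3x⁷ − 16x⁶ + x⁵ + 23x⁴ − x³ − 10x² + 23x − 20) ÷ lead(D) = 3x⁷ ÷ 3x = x⁶. Subtract (x⁶)·D = 3x⁷ − 4x⁶. Remainder: −12x⁶ + x⁵ + 23x⁴ − x³ − 10x² + 23x − 20.
Step 3: lead(−12x⁶ + x⁵ + 23x⁴ − x³ − 10x² + 23x − 20) ÷ lead(D) = −12x⁶ ÷ 3x = −4x⁵. Subtract (−4x⁵)·D = −12x⁶ + 16x⁵. Remainder: −15x⁵ + 23x⁴ − x³ − 10x² + 23x − 20.
Step 4: lead(−15x⁵ + 23x⁴ − x³ − 10x² + 23x − 20) ÷ lead(D) = −15x⁵ ÷ 3x = −5x⁴. Subtract (−5x⁴)·D = −15x⁵ + 20x⁴. Remainder: 3x⁴ − x³ − 10x² + 23x − 20.
Step 5: lead(3x⁴ − x³ − 10x² + 23x − 20) ÷ lead(D) = 3x⁴ ÷ 3x = x³. Subtract (x³)·D = 3x⁴ − 4x³. Remainder: 3x³ − 10x² + 23x − 20.
Step 6: lead(3x³ − 10x² + 23x − 20) ÷ lead(D) = 3x³ ÷ 3x = x². Subtract (x²)·D = 3x³ − 4x². Remainder: −6x² + 23x − 20.
Step 7: lead(−6x² + 23x − 20) ÷ lead(D) = −6x² ÷ 3x = −2x. Subtract (−2x)·D = −6x² + 8x. Remainder: 15x − 20.
Step 8: lead(15x − 20) ÷ lead(D) = 15x ÷ 3x = 5. Subtract (5)·D = 15x − 20. Remainder: 0.

R = [0], so D(x) is a factor of P(x). yes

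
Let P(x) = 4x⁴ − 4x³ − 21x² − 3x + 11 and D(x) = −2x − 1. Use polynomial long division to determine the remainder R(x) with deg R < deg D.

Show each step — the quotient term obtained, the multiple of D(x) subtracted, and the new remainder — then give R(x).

Step 1: lead(4x⁴ − 4x³ − 21x² − 3x + 11) ÷ lead(D) = 4x⁴ ÷ −2x = −2x³. Subtract (−2x³)·D = 4x⁴ + 2x³. Remainder: −6x³ − 21x² − 3x + 11.
Step 2: lead(−6x³ − 21x² − 3x + 11) ÷ lead(D) = −6x³ ÷ −2x = 3x². Subtract (3x²)·D = −6x³ − 3x². Remainder: −18x² − 3x + 11.
Step 3: lead(−18x² − 3x + 11) ÷ lead(D) = −18x² ÷ −2x = 9x. Subtract (9x)·D = −18x² − 9x. Remainder: 6x + 11.
Step 4: lead(6x + 11) ÷ lead(D) = 6x ÷ −2x = −3. Subtract (−3)·D = 6x + 3. Remainder: 8.

R(x) = 8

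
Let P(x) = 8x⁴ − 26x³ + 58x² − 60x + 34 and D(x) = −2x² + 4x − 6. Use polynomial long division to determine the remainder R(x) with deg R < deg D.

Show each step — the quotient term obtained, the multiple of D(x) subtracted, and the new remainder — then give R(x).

R(x) = −2x − 8

Step 1: lead(8x⁴ − 26x³ + 58x² − 60x + 34) ÷ lead(D) = 8x⁴ ÷ −2x² = −4x². Subtract (−4x²)·D = 8x⁴ − 16x³ + 24x². Remainder: −10x³ + 34x² − 60x + 34.
Step 2: lead(−10x³ + 34x² − 60x + 34) ÷ lead(D) = −10x³ ÷ −2x² = 5x. Subtract (5x)·D = −10x³ + 20x² − 30x. Remainder: 14x² − 30x + 34.
Step 3: lead(14x² − 30x + 34) ÷ lead(D) = 14x² ÷ −2x² = −7. Subtract (−7)·D = 14x² − 28x + 42. Remainder: −2x − 8.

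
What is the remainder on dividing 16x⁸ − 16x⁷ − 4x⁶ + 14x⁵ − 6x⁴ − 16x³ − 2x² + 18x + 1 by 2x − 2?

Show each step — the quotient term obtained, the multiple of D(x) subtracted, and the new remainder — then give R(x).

Step 1: lead(16x⁸ − 16x⁷ − 4x⁶ + 14x⁵ − 6x⁴ − 16x³ − 2x² + 18x + 1) ÷ lead(D) = 16x⁸ ÷ 2x = 8x⁷. Subtract (8x⁷)·D = 16x⁸ − 16x⁷. Remainder: −4x⁶ + 14x⁵ − 6x⁴ − 16x³ − 2x² + 18x + 1.
Step 2: lead(−4x⁶ + 14x⁵ − 6x⁴ − 16x³ − 2x² + 18x + 1) ÷ lead(D) = −4x⁶ ÷ 2x = −2x⁵. Subtract (−2x⁵)·D = −4x⁶ + 4x⁵. Remainder: 10x⁵ − 6x⁴ − 16x³ − 2x² + 18x + 1.
Step 3: lead(10x⁵ − 6x⁴ − 16x³ − 2x² + 18x + 1) ÷ lead(D) = 10x⁵ ÷ 2x = 5x⁴. Subtract (5x⁴)·D = 10x⁵ − 10x⁴. Remainder: 4x⁴ − 16x³ − 2x² + 18x + 1.
Step 4: lead(4x⁴ − 16x³ − 2x² + 18x + 1) ÷ lead(D) = 4x⁴ ÷ 2x = 2x³. Subtract (2x³)·D = 4x⁴ − 4x³. Remainder: −12x³ − 2x² + 18x + 1.
Step 5: lead(−12x³ − 2x² + 18x + 1) ÷ lead(D) = −12x³ ÷ 2x = −6x². Subtract (−6x²)·D = −12x³ + 12x². Remainder: −14x² + 18x + 1.
Step 6: lead(−14x² + 18x + 1) ÷ lead(D) = −14x² ÷ 2x = −7x. Subtract (−7x)·D = −14x² + 14x. Remainder: 4x + 1.
Step 7: lead(4x + 1) ÷ lead(D) = 4x ÷ 2x = 2. Subtract (2)·D = 4x − 4. Remainder: 5.

R(x) = 5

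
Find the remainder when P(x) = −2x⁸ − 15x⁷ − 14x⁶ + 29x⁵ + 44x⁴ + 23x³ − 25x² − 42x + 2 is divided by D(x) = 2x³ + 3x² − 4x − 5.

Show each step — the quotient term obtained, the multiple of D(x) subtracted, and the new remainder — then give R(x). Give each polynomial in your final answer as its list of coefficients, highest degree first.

Step 1: lead(−2x⁸ − 15x⁷ − 14x⁶ + 29x⁵ + 44x⁴ + 23x³ − 25x² − 42x + 2) ÷ lead(D) = −2x⁸ ÷ 2x³ = −x⁵. Subtract (−x⁵)·D = −2x⁸ − 3x⁷ + 4x⁶ + 5x⁵. Remainder: −12x⁷ − 18x⁶ + 24x⁵ + 44x⁴ + 23x³ − 25x² − 42x + 2.
Step 2: lead(−12x⁷ − 18x⁶ + 24x⁵ + 44x⁴ + 23x³ − 25x² − 42x + 2) ÷ lead(D) = −12x⁷ ÷ 2x³ = −6x⁴. Subtract (−6x⁴)·D = −12x⁷ − 18x⁶ + 24x⁵ + 30x⁴. Remainder: 14x⁴ + 23x³ − 25x² − 42x + 2.
Step 3: lead(14x⁴ + 23x³ − 25x² − 42x + 2) ÷ lead(D) = 14x⁴ ÷ 2x³ = 7x. Subtract (7x)·D = 14x⁴ + 21x³ − 28x² − 35x. Remainder: 2x³ + 3x² − 7x + 2.
Step 4: lead(2x³ + 3x² − 7x + 2) ÷ lead(D) = 2x³ ÷ 2x³ = 1. Subtract (1)·D = 2x³ + 3x² − 4x − 5. Remainder: −3x + 7.

R = [-3, 7]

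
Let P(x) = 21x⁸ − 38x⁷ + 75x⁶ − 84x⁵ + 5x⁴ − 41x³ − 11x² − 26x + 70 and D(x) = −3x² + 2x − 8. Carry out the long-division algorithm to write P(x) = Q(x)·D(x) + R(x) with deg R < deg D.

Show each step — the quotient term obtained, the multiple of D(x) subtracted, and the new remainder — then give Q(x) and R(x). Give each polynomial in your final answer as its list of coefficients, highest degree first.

Q = [-7, 8, -1, 6, 5, 1, -9]; R = [-2]

Step 1: lead(21x⁸ − 38x⁷ + 75x⁶ − 84x⁵ + 5x⁴ − 41x³ − 11x² − 26x + 70) ÷ lead(D) = 21x⁸ ÷ −3x² = −7x⁶. Subtract (−7x⁶)·D = 21x⁸ − 14x⁷ + 56x⁶. Remainder: −24x⁷ + 19x⁶ − 84x⁵ + 5x⁴ − 41x³ − 11x² − 26x + 70.
Step 2: lead(−24x⁷ + 19x⁶ − 84x⁵ + 5x⁴ − 41x³ − 11x² − 26x + 70) ÷ lead(D) = −24x⁷ ÷ −3x² = 8x⁵. Subtract (8x⁵)·D = −24x⁷ + 16x⁶ − 64x⁵. Remainder: 3x⁶ − 20x⁵ + 5x⁴ − 41x³ − 11x² − 26x + 70.
Step 3: lead(3x⁶ − 20x⁵ + 5x⁴ − 41x³ − 11x² − 26x + 70) ÷ lead(D) = 3x⁶ ÷ −3x² = −x⁴. Subtract (−x⁴)·D = 3x⁶ − 2x⁵ + 8x⁴. Remainder: −18x⁵ − 3x⁴ − 41x³ − 11x² − 26x + 70.
Step 4: lead(−18x⁵ − 3x⁴ − 41x³ − 11x² − 26x + 70) ÷ lead(D) = −18x⁵ ÷ −3x² = 6x³. Subtract (6x³)·D = −18x⁵ + 12x⁴ − 48x³. Remainder: −15x⁴ + 7x³ − 11x² − 26x + 70.
Step 5: lead(−15x⁴ + 7x³ − 11x² − 26x + 70) ÷ lead(D) = −15x⁴ ÷ −3x² = 5x². Subtract (5x²)·D = −15x⁴ + 10x³ − 40x². Remainder: −3x³ + 29x² − 26x + 70.
Step 6: lead(−3x³ + 29x² − 26x + 70) ÷ lead(D) = −3x³ ÷ −3x² = x. Subtract (x)·D = −3x³ + 2x² − 8x. Remainder: 27x² − 18x + 70.
Step 7: lead(27x² − 18x + 70) ÷ lead(D) = 27x² ÷ −3x² = −9. Subtract (−9)·D = 27x² − 18x + 72. Remainder: −2.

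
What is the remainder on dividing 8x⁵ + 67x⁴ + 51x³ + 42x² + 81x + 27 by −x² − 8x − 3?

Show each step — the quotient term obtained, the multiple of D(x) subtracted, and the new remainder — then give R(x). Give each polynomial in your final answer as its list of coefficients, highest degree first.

R = [0]

Step 1: lead(8x⁵ + 67x⁴ + 51x³ + 42x² + 81x + 27) ÷ lead(D) = 8x⁵ ÷ −x² = −8x³. Subtract (−8x³)·D = 8x⁵ + 64x⁴ + 24x³. Remainder: 3x⁴ + 27x³ + 42x² + 81x + 27.
Step 2: lead(3x⁴ + 27x³ + 42x² + 81x + 27) ÷ lead(D) = 3x⁴ ÷ −x² = −3x². Subtract (−3x²)·D = 3x⁴ + 24x³ + 9x². Remainder: 3x³ + 33x² + 81x + 27.
Step 3: lead(3x³ + 33x² + 81x + 27) ÷ lead(D) = 3x³ ÷ −x² = −3x. Subtract (−3x)·D = 3x³ + 24x² + 9x. Remainder: 9x² + 72x + 27.
Step 4: lead(9x² + 72x + 27) ÷ lead(D) = 9x² ÷ −x² = −9. Subtract (−9)·D = 9x² + 72x + 27. Remainder: 0.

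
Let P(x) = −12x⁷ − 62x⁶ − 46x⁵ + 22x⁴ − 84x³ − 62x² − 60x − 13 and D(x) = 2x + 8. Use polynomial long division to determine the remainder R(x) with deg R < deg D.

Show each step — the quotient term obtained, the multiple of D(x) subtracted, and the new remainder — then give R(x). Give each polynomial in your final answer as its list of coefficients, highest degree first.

Step 1: lead(−12x⁷ − 62x⁶ − 46x⁵ + 22x⁴ − 84x³ − 62x² − 60x − 13) ÷ lead(D) = −12x⁷ ÷ 2x = −6x⁶. Subtract (−6x⁶)·D = −12x⁷ − 48x⁶. Remainder: −14x⁶ − 46x⁵ + 22x⁴ − 84x³ − 62x² − 60x − 13.
Step 2: lead(−14x⁶ − 46x⁵ + 22x⁴ − 84x³ − 62x² − 60x − 13) ÷ lead(D) = −14x⁶ ÷ 2x = −7x⁵. Subtract (−7x⁵)·D = −14x⁶ − 56x⁵. Remainder: 10x⁵ + 22x⁴ − 84x³ − 62x² − 60x − 13.
Step 3: lead(10x⁵ + 22x⁴ − 84x³ − 62x² − 60x − 13) ÷ lead(D) = 10x⁵ ÷ 2x = 5x⁴. Subtract (5x⁴)·D = 10x⁵ + 40x⁴. Remainder: −18x⁴ − 84x³ − 62x² − 60x − 13.
Step 4: lead(−18x⁴ − 84x³ − 62x² − 60x − 13) ÷ lead(D) = −18x⁴ ÷ 2x = −9x³. Subtract (−9x³)·D = −18x⁴ − 72x³. Remainder: −12x³ − 62x² − 60x − 13.
Step 5: lead(−12x³ − 62x² − 60x − 13) ÷ lead(D) = −12x³ ÷ 2x = −6x². Subtract (−6x²)·D = −12x³ − 48x². Remainder: −14x² − 60x − 13.
Step 6: lead(−14x² − 60x − 13) ÷ lead(D) = −14x² ÷ 2x = −7x. Subtract (−7x)·D = −14x² − 56x. Remainder: −4x − 13.
Step 7: lead(−4x − 13) ÷ lead(D) = −4x ÷ 2x = −2. Subtract (−2)·D = −4x − 16. Remainder: 3.

R = [3]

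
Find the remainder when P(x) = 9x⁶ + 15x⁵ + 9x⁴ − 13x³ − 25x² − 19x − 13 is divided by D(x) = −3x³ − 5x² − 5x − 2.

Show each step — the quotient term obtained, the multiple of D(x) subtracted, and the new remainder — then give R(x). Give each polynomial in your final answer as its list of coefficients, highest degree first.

R = [-7]

Step 1: lead(9x⁶ + 15x⁵ + 9x⁴ − 13x³ − 25x² − 19x − 13) ÷ lead(D) = 9x⁶ ÷ −3x³ = −3x³. Subtract (−3x³)·D = 9x⁶ + 15x⁵ + 15x⁴ + 6x³. Remainder: −6x⁴ − 19x³ − 25x² − 19x − 13.
Step 2: lead(−6x⁴ − 19x³ − 25x² − 19x − 13) ÷ lead(D) = −6x⁴ ÷ −3x³ = 2x. Subtract (2x)·D = −6x⁴ − 10x³ − 10x² − 4x. Remainder: −9x³ − 15x² − 15x − 13.
Step 3: lead(−9x³ − 15x² − 15x − 13) ÷ lead(D) = −9x³ ÷ −3x³ = 3. Subtract (3)·D = −9x³ − 15x² − 15x − 6. Remainder: −7.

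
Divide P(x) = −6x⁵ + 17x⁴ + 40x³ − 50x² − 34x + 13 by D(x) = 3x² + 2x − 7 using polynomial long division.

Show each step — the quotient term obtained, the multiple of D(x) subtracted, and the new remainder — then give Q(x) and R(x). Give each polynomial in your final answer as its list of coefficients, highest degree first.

Q = [-2, 7, 4, -3]; R = [-8]

Step 1: lead(−6x⁵ + 17x⁴ + 40x³ − 50x² − 34x + 13) ÷ lead(D) = −6x⁵ ÷ 3x² = −2x³. Subtract (−2x³)·D = −6x⁵ − 4x⁴ + 14x³. Remainder: 21x⁴ + 26x³ − 50x² − 34x + 13.
Step 2: lead(21x⁴ + 26x³ − 50x² − 34x + 13) ÷ lead(D) = 21x⁴ ÷ 3x² = 7x². Subtract (7x²)·D = 21x⁴ + 14x³ − 49x². Remainder: 12x³ − x² − 34x + 13.
Step 3: lead(12x³ − x² − 34x + 13) ÷ lead(D) = 12x³ ÷ 3x² = 4x. Subtract (4x)·D = 12x³ + 8x² − 28x. Remainder: −9x² − 6x + 13.
Step 4: lead(−9x² − 6x + 13) ÷ lead(D) = −9x² ÷ 3x² = −3. Subtract (−3)·D = −9x² − 6x + 21. Remainder: −8.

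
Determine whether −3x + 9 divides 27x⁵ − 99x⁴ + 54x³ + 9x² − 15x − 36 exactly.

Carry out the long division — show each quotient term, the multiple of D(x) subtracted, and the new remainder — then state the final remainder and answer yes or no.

R(x) = 0, so D(x) is a factor of P(x). yes

Step 1: lead(27x⁵ − 99x⁴ + 54x³ + 9x² − 15x − 36) ÷ lead(D) = 27x⁵ ÷ −3x = −9x⁴. Subtract (−9x⁴)·D = 27x⁵ − 81x⁴. Remainder: −18x⁴ + 54x³ + 9x² − 15x − 36.
Step 2: lead(−18x⁴ + 54x³ + 9x² − 15x − 36) ÷ lead(D) = −18x⁴ ÷ −3x = 6x³. Subtract (6x³)·D = −18x⁴ + 54x³. Remainder: 9x² − 15x − 36.
Step 3: lead(9x² − 15x − 36) ÷ lead(D) = 9x² ÷ −3x = −3x. Subtract (−3x)·D = 9x² − 27x. Remainder: 12x − 36.
Step 4: lead(12x − 36) ÷ lead(D) = 12x ÷ −3x = −4. Subtract (−4)·D = 12x − 36. Remainder: 0.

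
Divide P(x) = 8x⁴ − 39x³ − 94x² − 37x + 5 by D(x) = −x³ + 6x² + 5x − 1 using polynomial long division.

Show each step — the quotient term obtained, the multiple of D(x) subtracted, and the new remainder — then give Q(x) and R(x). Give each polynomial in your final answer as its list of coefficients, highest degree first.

Q = [-8, -9]; R = [-4]

Step 1: lead(8x⁴ − 39x³ − 94x² − 37x + 5) ÷ lead(D) = 8x⁴ ÷ −x³ = −8x. Subtract (−8x)·D = 8x⁴ − 48x³ − 40x² + 8x. Remainder: 9x³ − 54x² − 45x + 5.
Step 2: lead(9x³ − 54x² − 45x + 5) ÷ lead(D) = 9x³ ÷ −x³ = −9. Subtract (−9)·D = 9x³ − 54x² − 45x + 9. Remainder: −4.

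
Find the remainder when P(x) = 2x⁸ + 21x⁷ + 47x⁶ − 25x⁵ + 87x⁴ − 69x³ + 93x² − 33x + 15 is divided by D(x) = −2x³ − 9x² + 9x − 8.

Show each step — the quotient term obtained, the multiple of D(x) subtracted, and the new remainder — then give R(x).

R(x) = 9x − 1

Step 1: lead(2x⁸ + 21x⁷ + 47x⁶ − 25x⁵ + 87x⁴ − 69x³ + 93x² − 33x + 15) ÷ lead(D) = 2x⁸ ÷ −2x³ = −x⁵. Subtract (−x⁵)·D = 2x⁸ + 9x⁷ − 9x⁶ + 8x⁵. Remainder: 12x⁷ + 56x⁶ − 33x⁵ + 87x⁴ − 69x³ + 93x² − 33x + 15.
Step 2: lead(12x⁷ + 56x⁶ − 33x⁵ + 87x⁴ − 69x³ + 93x² − 33x + 15) ÷ lead(D) = 12x⁷ ÷ −2x³ = −6x⁴. Subtract (−6x⁴)·D = 12x⁷ + 54x⁶ − 54x⁵ + 48x⁴. Remainder: 2x⁶ + 21x⁵ + 39x⁴ − 69x³ + 93x² − 33x + 15.
Step 3: lead(2x⁶ + 21x⁵ + 39x⁴ − 69x³ + 93x² − 33x + 15) ÷ lead(D) = 2x⁶ ÷ −2x³ = −x³. Subtract (−x³)·D = 2x⁶ + 9x⁵ − 9x⁴ + 8x³. Remainder: 12x⁵ + 48x⁴ − 77x³ + 93x² − 33x + 15.
Step 4: lead(12x⁵ + 48x⁴ − 77x³ + 93x² − 33x + 15) ÷ lead(D) = 12x⁵ ÷ −2x³ = −6x². Subtract (−6x²)·D = 12x⁵ + 54x⁴ − 54x³ + 48x². Remainder: −6x⁴ − 23x³ + 45x² − 33x + 15.
Step 5: lead(−6x⁴ − 23x³ + 45x² − 33x + 15) ÷ lead(D) = −6x⁴ ÷ −2x³ = 3x. Subtract (3x)·D = −6x⁴ − 27x³ + 27x² − 24x. Remainder: 4x³ + 18x² − 9x + 15.
Step 6: lead(4x³ + 18x² − 9x + 15) ÷ lead(D) = 4x³ ÷ −2x³ = −2. Subtract (−2)·D = 4x³ + 18x² − 18x + 16. Remainder: 9x − 1.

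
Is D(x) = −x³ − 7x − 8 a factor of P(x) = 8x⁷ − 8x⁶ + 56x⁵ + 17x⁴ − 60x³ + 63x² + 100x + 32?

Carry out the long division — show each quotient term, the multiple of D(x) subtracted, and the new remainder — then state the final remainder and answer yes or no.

Step 1: lead(8x⁷ − 8x⁶ + 56x⁵ + 17x⁴ − 60x³ + 63x² + 100x + 32) ÷ lead(D) = 8x⁷ ÷ −x³ = −8x⁴. Subtract (−8x⁴)·D = 8x⁷ + 56x⁵ + 64x⁴. Remainder: −8x⁶ − 47x⁴ − 60x³ + 63x² + 100x + 32.
Step 2: lead(−8x⁶ − 47x⁴ − 60x³ + 63x² + 100x + 32) ÷ lead(D) = −8x⁶ ÷ −x³ = 8x³. Subtract (8x³)·D = −8x⁶ − 56x⁴ − 64x³. Remainder: 9x⁴ + 4x³ + 63x² + 100x + 32.
Step 3: lead(9x⁴ + 4x³ + 63x² + 100x + 32) ÷ lead(D) = 9x⁴ ÷ −x³ = −9x. Subtract (−9x)·D = 9x⁴ + 63x² + 72x. Remainder: 4x³ + 28x + 32.
Step 4: lead(4x³ + 28x + 32) ÷ lead(D) = 4x³ ÷ −x³ = −4. Subtract (−4)·D = 4x³ + 28x + 32. Remainder: 0.

R(x) = 0, so D(x) is a factor of P(x). yes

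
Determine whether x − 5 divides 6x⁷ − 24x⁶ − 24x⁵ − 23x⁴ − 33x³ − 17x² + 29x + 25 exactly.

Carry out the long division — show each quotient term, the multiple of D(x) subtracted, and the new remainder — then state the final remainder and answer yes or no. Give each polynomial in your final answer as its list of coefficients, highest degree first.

Step 1: lead(6x⁷ − 24x⁶ − 24x⁵ − 23x⁴ − 33x³ − 17x² + 29x + 25) ÷ lead(D) = 6x⁷ ÷ x = 6x⁶. Subtract (6x⁶)·D = 6x⁷ − 30x⁶. Remainder: 6x⁶ − 24x⁵ − 23x⁴ − 33x³ − 17x² + 29x + 25.
Step 2: lead(6x⁶ − 24x⁵ − 23x⁴ − 33x³ − 17x² + 29x + 25) ÷ lead(D) = 6x⁶ ÷ x = 6x⁵. Subtract (6x⁵)·D = 6x⁶ − 30x⁵. Remainder: 6x⁵ − 23x⁴ − 33x³ − 17x² + 29x + 25.
Step 3: lead(6x⁵ − 23x⁴ − 33x³ − 17x² + 29x + 25) ÷ lead(D) = 6x⁵ ÷ x = 6x⁴. Subtract (6x⁴)·D = 6x⁵ − 30x⁴. Remainder: 7x⁴ − 33x³ − 17x² + 29x + 25.
Step 4: lead(7x⁴ − 33x³ − 17x² + 29x + 25) ÷ lead(D) = 7x⁴ ÷ x = 7x³. Subtract (7x³)·D = 7x⁴ − 35x³. Remainder: 2x³ − 17x² + 29x + 25.
Step 5: lead(2x³ − 17x² + 29x + 25) ÷ lead(D) = 2x³ ÷ x = 2x². Subtract (2x²)·D = 2x³ − 10x². Remainder: −7x² + 29x + 25.
Step 6: lead(−7x² + 29x + 25) ÷ lead(D) = −7x² ÷ x = −7x. Subtract (−7x)·D = −7x² + 35x. Remainder: −6x + 25.
Step 7: lead(−6x + 25) ÷ lead(D) = −6x ÷ x = −6. Subtract (−6)·D = −6x + 30. Remainder: −5.

R = [-5], so D(x) is not a factor of P(x). no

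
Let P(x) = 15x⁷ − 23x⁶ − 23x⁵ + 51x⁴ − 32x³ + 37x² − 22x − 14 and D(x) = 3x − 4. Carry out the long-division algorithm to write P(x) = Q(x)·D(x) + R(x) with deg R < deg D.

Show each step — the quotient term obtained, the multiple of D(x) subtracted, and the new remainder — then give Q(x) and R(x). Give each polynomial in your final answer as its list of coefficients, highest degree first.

Q = [5, -1, -9, 5, -4, 7, 2]; R = [-6]

Step 1: lead(15x⁷ − 23x⁶ − 23x⁵ + 51x⁴ − 32x³ + 37x² − 22x − 14) ÷ lead(D) = 15x⁷ ÷ 3x = 5x⁶. Subtract (5x⁶)·D = 15x⁷ − 20x⁶. Remainder: −3x⁶ − 23x⁵ + 51x⁴ − 32x³ + 37x² − 22x − 14.
Step 2: lead(−3x⁶ − 23x⁵ + 51x⁴ − 32x³ + 37x² − 22x − 14) ÷ lead(D) = −3x⁶ ÷ 3x = −x⁵. Subtract (−x⁵)·D = −3x⁶ + 4x⁵. Remainder: −27x⁵ + 51x⁴ − 32x³ + 37x² − 22x − 14.
Step 3: lead(−27x⁵ + 51x⁴ − 32x³ + 37x² − 22x − 14) ÷ lead(D) = −27x⁵ ÷ 3x = −9x⁴. Subtract (−9x⁴)·D = −27x⁵ + 36x⁴. Remainder: 15x⁴ − 32x³ + 37x² − 22x − 14.
Step 4: lead(15x⁴ − 32x³ + 37x² − 22x − 14) ÷ lead(D) = 15x⁴ ÷ 3x = 5x³. Subtract (5x³)·D = 15x⁴ − 20x³. Remainder: −12x³ + 37x² − 22x − 14.
Step 5: lead(−12x³ + 37x² − 22x − 14) ÷ lead(D) = −12x³ ÷ 3x = −4x². Subtract (−4x²)·D = −12x³ + 16x². Remainder: 21x² − 22x − 14.
Step 6: lead(21x² − 22x − 14) ÷ lead(D) = 21x² ÷ 3x = 7x. Subtract (7x)·D = 21x² − 28x. Remainder: 6x − 14.
Step 7: lead(6x − 14) ÷ lead(D) = 6x ÷ 3x = 2. Subtract (2)·D = 6x − 8. Remainder: −6.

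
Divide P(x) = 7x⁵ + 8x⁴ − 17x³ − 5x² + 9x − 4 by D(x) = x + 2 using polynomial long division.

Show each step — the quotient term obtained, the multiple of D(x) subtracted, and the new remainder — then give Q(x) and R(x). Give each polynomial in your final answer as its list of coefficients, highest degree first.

Step 1: lead(7x⁵ + 8x⁴ − 17x³ − 5x² + 9x − 4) ÷ lead(D) = 7x⁵ ÷ x = 7x⁴. Subtract (7x⁴)·D = 7x⁵ + 14x⁴. Remainder: −6x⁴ − 17x³ − 5x² + 9x − 4.
Step 2: lead(−6x⁴ − 17x³ − 5x² + 9x − 4) ÷ lead(D) = −6x⁴ ÷ x = −6x³. Subtract (−6x³)·D = −6x⁴ − 12x³. Remainder: −5x³ − 5x² + 9x − 4.
Step 3: lead(−5x³ − 5x² + 9x − 4) ÷ lead(D) = −5x³ ÷ x = −5x². Subtract (−5x²)·D = −5x³ − 10x². Remainder: 5x² + 9x − 4.
Step 4: lead(5x² + 9x − 4) ÷ lead(D) = 5x² ÷ x = 5x. Subtract (5x)·D = 5x² + 10x. Remainder: −x − 4.
Step 5: lead(−x − 4) ÷ lead(D) = −x ÷ x = −1. Subtract (−1)·D = −x − 2. Remainder: −2.

Q = [7, -6, -5, 5, -1]; R = [-2]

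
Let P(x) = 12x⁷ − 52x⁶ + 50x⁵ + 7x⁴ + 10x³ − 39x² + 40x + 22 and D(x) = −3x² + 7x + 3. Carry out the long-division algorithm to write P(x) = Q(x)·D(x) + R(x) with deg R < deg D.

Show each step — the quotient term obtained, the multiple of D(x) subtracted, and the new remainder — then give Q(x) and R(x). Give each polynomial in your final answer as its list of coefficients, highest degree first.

Q = [-4, 8, -2, 1, -3, 7]; R = [1]

Step 1: lead(12x⁷ − 52x⁶ + 50x⁵ + 7x⁴ + 10x³ − 39x² + 40x + 22) ÷ lead(D) = 12x⁷ ÷ −3x² = −4x⁵. Subtract (−4x⁵)·D = 12x⁷ − 28x⁶ − 12x⁵. Remainder: −24x⁶ + 62x⁵ + 7x⁴ + 10x³ − 39x² + 40x + 22.
Step 2: lead(−24x⁶ + 62x⁵ + 7x⁴ + 10x³ − 39x² + 40x + 22) ÷ lead(D) = −24x⁶ ÷ −3x² = 8x⁴. Subtract (8x⁴)·D = −24x⁶ + 56x⁵ + 24x⁴. Remainder: 6x⁵ − 17x⁴ + 10x³ − 39x² + 40x + 22.
Step 3: lead(6x⁵ − 17x⁴ + 10x³ − 39x² + 40x + 22) ÷ lead(D) = 6x⁵ ÷ −3x² = −2x³. Subtract (−2x³)·D = 6x⁵ − 14x⁴ − 6x³. Remainder: −3x⁴ + 16x³ − 39x² + 40x + 22.
Step 4: lead(−3x⁴ + 16x³ − 39x² + 40x + 22) ÷ lead(D) = −3x⁴ ÷ −3x² = x². Subtract (x²)·D = −3x⁴ + 7x³ + 3x². Remainder: 9x³ − 42x² + 40x + 22.
Step 5: lead(9x³ − 42x² + 40x + 22) ÷ lead(D) = 9x³ ÷ −3x² = −3x. Subtract (−3x)·D = 9x³ − 21x² − 9x. Remainder: −21x² + 49x + 22.
Step 6: lead(−21x² + 49x + 22) ÷ lead(D) = −21x² ÷ −3x² = 7. Subtract (7)·D = −21x² + 49x + 21. Remainder: 1.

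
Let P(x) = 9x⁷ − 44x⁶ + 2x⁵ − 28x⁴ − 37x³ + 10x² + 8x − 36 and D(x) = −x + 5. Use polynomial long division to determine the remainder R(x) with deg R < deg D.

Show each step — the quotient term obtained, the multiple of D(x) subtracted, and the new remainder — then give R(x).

R(x) = 4

Step 1: lead(9x⁷ − 44x⁶ + 2x⁵ − 28x⁴ − 37x³ + 10x² + 8x − 36) ÷ lead(D) = 9x⁷ ÷ −x = −9x⁶. Subtract (−9x⁶)·D = 9x⁷ − 45x⁶. Remainder: x⁶ + 2x⁵ − 28x⁴ − 37x³ + 10x² + 8x − 36.
Step 2: lead(x⁶ + 2x⁵ − 28x⁴ − 37x³ + 10x² + 8x − 36) ÷ lead(D) = x⁶ ÷ −x = −x⁵. Subtract (−x⁵)·D = x⁶ − 5x⁵. Remainder: 7x⁵ − 28x⁴ − 37x³ + 10x² + 8x − 36.
Step 3: lead(7x⁵ − 28x⁴ − 37x³ + 10x² + 8x − 36) ÷ lead(D) = 7x⁵ ÷ −x = −7x⁴. Subtract (−7x⁴)·D = 7x⁵ − 35x⁴. Remainder: 7x⁴ − 37x³ + 10x² + 8x − 36.
Step 4: lead(7x⁴ − 37x³ + 10x² + 8x − 36) ÷ lead(D) = 7x⁴ ÷ −x = −7x³. Subtract (−7x³)·D = 7x⁴ − 35x³. Remainder: −2x³ + 10x² + 8x − 36.
Step 5: lead(−2x³ + 10x² + 8x − 36) ÷ lead(D) = −2x³ ÷ −x = 2x². Subtract (2x²)·D = −2x³ + 10x². Remainder: 8x − 36.
Step 6: lead(8x − 36) ÷ lead(D) = 8x ÷ −x = −8. Subtract (−8)·D = 8x − 40. Remainder: 4.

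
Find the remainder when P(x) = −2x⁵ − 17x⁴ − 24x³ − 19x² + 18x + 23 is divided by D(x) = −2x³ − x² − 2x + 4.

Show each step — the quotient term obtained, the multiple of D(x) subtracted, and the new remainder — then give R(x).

Step 1: lead(−2x⁵ − 17x⁴ − 24x³ − 19x² + 18x + 23) ÷ lead(D) = −2x⁵ ÷ −2x³ = x². Subtract (x²)·D = −2x⁵ − x⁴ − 2x³ + 4x². Remainder: −16x⁴ − 22x³ − 23x² + 18x + 23.
Step 2: lead(−16x⁴ − 22x³ − 23x² + 18x + 23) ÷ lead(D) = −16x⁴ ÷ −2x³ = 8x. Subtract (8x)·D = −16x⁴ − 8x³ − 16x² + 32x. Remainder: −14x³ − 7x² − 14x + 23.
Step 3: lead(−14x³ − 7x² − 14x + 23) ÷ lead(D) = −14x³ ÷ −2x³ = 7. Subtract (7)·D = −14x³ − 7x² − 14x + 28. Remainder: −5.

R(x) = −5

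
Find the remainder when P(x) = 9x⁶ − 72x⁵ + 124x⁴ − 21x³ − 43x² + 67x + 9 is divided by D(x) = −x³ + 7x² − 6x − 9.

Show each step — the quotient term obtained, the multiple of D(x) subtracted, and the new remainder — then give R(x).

Step 1: lead(9x⁶ − 72x⁵ + 124x⁴ − 21x³ − 43x² + 67x + 9) ÷ lead(D) = 9x⁶ ÷ −x³ = −9x³. Subtract (−9x³)·D = 9x⁶ − 63x⁵ + 54x⁴ + 81x³. Remainder: −9x⁵ + 70x⁴ − 102x³ − 43x² + 67x + 9.
Step 2: lead(−9x⁵ + 70x⁴ − 102x³ − 43x² + 67x + 9) ÷ lead(D) = −9x⁵ ÷ −x³ = 9x². Subtract (9x²)·D = −9x⁵ + 63x⁴ − 54x³ − 81x². Remainder: 7x⁴ − 48x³ + 38x² + 67x + 9.
Step 3: lead(7x⁴ − 48x³ + 38x² + 67x + 9) ÷ lead(D) = 7x⁴ ÷ −x³ = −7x. Subtract (−7x)·D = 7x⁴ − 49x³ + 42x² + 63x. Remainder: x³ − 4x² + 4x + 9.
Step 4: lead(x³ − 4x² + 4x + 9) ÷ lead(D) = x³ ÷ −x³ = −1. Subtract (−1)·D = x³ − 7x² + 6x + 9. Remainder: 3x² − 2x.

R(x) = 3x² − 2x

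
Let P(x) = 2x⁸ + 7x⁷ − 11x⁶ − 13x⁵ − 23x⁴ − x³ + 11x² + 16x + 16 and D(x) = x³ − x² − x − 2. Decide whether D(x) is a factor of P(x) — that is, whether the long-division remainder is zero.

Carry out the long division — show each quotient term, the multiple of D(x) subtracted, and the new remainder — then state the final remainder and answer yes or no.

Step 1: lead(2x⁸ + 7x⁷ − 11x⁶ − 13x⁵ − 23x⁴ − x³ + 11x² + 16x + 16) ÷ lead(D) = 2x⁸ ÷ x³ = 2x⁵. Subtract (2x⁵)·D = 2x⁸ − 2x⁷ − 2x⁶ − 4x⁵. Remainder: 9x⁷ − 9x⁶ − 9x⁵ − 23x⁴ − x³ + 11x² + 16x + 16.
Step 2: lead(9x⁷ − 9x⁶ − 9x⁵ − 23x⁴ − x³ + 11x² + 16x + 16) ÷ lead(D) = 9x⁷ ÷ x³ = 9x⁴. Subtract (9x⁴)·D = 9x⁷ − 9x⁶ − 9x⁵ − 18x⁴. Remainder: −5x⁴ − x³ + 11x² + 16x + 16.
Step 3: lead(−5x⁴ − x³ + 11x² + 16x + 16) ÷ lead(D) = −5x⁴ ÷ x³ = −5x. Subtract (−5x)·D = −5x⁴ + 5x³ + 5x² + 10x. Remainder: −6x³ + 6x² + 6x + 16.
Step 4: lead(−6x³ + 6x² + 6x + 16) ÷ lead(D) = −6x³ ÷ x³ = −6. Subtract (−6)·D = −6x³ + 6x² + 6x + 12. Remainder: 4.

R(x) = 4, so D(x) is not a factor of P(x). no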